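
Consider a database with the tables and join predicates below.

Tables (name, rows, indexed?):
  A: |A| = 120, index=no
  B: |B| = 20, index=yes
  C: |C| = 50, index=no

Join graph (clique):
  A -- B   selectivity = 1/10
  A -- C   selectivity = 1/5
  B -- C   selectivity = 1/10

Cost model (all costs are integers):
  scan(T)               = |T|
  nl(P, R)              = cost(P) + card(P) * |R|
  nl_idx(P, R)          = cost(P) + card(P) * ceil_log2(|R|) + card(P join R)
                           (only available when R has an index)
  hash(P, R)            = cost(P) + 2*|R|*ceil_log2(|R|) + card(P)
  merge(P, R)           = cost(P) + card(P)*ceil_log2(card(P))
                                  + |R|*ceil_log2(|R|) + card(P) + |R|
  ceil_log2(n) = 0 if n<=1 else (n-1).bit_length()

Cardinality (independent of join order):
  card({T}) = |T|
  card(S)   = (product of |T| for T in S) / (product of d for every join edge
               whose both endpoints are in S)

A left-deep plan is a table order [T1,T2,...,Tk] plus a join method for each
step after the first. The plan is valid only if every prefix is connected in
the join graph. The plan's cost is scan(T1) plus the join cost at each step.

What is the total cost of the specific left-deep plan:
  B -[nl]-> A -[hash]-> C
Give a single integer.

3260

step 1: scan B: cost=20, card=20
step 2: join A via nl
    card(P join A) = 20*120/(10) = 240
    cost = 20 + 20*120 = 2420
step 3: join C via hash
    card(P join C) = 240*50/(5*10) = 240
    cost = 2420 + 2*50*6 + 240 = 3260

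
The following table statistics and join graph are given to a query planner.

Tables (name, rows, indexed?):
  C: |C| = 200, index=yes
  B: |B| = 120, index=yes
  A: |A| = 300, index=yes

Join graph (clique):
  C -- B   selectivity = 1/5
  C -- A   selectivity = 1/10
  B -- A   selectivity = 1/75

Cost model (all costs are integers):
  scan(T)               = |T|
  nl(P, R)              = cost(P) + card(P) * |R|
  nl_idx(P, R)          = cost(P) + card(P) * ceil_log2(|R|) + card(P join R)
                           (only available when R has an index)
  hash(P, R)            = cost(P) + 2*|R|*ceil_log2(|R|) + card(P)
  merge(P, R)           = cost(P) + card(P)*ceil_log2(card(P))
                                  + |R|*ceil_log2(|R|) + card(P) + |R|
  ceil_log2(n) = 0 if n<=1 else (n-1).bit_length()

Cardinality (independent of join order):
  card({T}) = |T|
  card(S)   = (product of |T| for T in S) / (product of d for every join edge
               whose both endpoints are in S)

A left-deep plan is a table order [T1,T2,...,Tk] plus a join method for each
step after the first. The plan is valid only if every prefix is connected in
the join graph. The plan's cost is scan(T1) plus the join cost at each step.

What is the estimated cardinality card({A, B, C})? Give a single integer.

Tables in S: A(300), B(120), C(200)
Edges inside S: C-B(d=5), C-A(d=10), B-A(d=75)
numerator = 300 * 120 * 200 = 7200000
denominator = 5 * 10 * 75 = 3750
card(S) = 7200000 / 3750 = 1920

1920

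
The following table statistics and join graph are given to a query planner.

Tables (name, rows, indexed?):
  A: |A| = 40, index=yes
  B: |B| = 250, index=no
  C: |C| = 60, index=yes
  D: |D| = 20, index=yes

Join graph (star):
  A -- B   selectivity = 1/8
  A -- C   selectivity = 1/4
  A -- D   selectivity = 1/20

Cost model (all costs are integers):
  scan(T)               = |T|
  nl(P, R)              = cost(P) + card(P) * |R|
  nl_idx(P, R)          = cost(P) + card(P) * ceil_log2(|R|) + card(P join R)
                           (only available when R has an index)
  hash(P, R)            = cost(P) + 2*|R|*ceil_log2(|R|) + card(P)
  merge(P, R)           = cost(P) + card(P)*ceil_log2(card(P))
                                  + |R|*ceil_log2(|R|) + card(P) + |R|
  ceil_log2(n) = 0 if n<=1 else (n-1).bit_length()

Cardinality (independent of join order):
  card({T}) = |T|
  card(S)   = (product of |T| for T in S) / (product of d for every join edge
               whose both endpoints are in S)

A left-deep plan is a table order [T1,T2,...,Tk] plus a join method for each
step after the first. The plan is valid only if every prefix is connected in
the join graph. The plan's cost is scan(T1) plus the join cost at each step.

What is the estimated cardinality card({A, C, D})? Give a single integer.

600

Tables in S: A(40), C(60), D(20)
Edges inside S: A-C(d=4), A-D(d=20)
numerator = 40 * 60 * 20 = 48000
denominator = 4 * 20 = 80
card(S) = 48000 / 80 = 600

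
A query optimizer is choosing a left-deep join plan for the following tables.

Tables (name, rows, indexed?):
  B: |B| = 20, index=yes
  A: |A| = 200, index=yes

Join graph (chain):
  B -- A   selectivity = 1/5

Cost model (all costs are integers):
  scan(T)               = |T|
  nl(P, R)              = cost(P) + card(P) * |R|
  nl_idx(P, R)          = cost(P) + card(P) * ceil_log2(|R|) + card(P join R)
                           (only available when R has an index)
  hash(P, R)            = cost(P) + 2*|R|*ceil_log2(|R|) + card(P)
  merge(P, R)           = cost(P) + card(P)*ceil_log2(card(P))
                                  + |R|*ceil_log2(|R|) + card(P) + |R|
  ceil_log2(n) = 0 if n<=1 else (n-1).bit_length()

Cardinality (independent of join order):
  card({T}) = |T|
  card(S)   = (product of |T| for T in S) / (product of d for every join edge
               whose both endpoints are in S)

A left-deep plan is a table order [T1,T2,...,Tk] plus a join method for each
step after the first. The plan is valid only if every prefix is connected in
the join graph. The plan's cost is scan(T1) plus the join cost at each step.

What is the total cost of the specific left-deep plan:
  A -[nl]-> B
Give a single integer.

4200

step 1: scan A: cost=200, card=200
step 2: join B via nl
    card(P join B) = 200*20/(5) = 800
    cost = 200 + 200*20 = 4200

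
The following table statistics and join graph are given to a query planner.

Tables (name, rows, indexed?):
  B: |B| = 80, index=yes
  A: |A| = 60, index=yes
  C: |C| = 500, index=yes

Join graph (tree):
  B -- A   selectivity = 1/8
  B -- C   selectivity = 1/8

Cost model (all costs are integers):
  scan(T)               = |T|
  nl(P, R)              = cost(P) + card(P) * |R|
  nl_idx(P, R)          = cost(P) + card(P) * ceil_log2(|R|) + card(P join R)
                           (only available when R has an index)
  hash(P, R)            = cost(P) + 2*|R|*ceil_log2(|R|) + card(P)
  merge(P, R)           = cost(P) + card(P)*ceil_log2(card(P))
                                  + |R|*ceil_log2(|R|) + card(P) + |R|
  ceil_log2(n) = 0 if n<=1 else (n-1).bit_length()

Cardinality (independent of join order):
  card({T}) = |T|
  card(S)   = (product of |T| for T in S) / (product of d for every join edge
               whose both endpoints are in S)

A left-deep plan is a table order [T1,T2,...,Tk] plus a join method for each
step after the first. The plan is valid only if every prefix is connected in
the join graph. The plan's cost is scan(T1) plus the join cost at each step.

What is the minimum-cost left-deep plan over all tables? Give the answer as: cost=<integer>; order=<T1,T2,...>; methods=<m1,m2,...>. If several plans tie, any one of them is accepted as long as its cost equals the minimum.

Selinger DP (subsets sized 1..n):
  {B}: scan cost=80, card=80
  {A}: scan cost=60, card=60
  {C}: scan cost=500, card=500
  {AB}: card=600; try (A,hash)→880, (B,nl_idx)→1080, (B,merge)→1120, (A,merge)→1140, (A,nl_idx)→1160, (B,hash)→1240 …(+2); best=880 via (A,hash)
  {BC}: card=5000; try (B,hash)→2120, (C,merge)→5720, (C,nl_idx)→5800, (B,merge)→6140, (B,nl_idx)→9000, (C,hash)→9160 …(+2); best=2120 via (B,hash)
  {ABC}: card=37500; try (A,hash)→7840, (C,hash)→10480, (C,merge)→12480, (C,nl_idx)→43780, (A,nl_idx)→69620, (A,merge)→72540 …(+2); best=7840 via (A,hash)

cost=7840; order=C,B,A; methods=hash,hash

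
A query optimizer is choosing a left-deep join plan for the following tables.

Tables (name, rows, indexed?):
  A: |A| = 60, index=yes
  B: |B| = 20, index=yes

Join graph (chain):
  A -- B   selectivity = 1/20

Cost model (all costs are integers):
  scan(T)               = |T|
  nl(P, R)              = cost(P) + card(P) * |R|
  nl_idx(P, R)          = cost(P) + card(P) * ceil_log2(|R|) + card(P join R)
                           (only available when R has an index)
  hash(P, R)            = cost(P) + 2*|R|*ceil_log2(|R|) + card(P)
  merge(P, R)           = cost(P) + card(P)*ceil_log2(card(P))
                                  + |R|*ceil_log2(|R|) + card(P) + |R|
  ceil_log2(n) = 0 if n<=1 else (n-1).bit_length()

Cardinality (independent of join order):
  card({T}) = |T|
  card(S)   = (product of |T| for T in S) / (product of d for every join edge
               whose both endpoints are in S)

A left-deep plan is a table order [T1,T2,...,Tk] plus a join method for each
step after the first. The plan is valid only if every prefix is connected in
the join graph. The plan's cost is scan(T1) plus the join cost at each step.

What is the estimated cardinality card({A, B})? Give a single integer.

Tables in S: A(60), B(20)
Edges inside S: A-B(d=20)
numerator = 60 * 20 = 1200
denominator = 20 = 20
card(S) = 1200 / 20 = 60

60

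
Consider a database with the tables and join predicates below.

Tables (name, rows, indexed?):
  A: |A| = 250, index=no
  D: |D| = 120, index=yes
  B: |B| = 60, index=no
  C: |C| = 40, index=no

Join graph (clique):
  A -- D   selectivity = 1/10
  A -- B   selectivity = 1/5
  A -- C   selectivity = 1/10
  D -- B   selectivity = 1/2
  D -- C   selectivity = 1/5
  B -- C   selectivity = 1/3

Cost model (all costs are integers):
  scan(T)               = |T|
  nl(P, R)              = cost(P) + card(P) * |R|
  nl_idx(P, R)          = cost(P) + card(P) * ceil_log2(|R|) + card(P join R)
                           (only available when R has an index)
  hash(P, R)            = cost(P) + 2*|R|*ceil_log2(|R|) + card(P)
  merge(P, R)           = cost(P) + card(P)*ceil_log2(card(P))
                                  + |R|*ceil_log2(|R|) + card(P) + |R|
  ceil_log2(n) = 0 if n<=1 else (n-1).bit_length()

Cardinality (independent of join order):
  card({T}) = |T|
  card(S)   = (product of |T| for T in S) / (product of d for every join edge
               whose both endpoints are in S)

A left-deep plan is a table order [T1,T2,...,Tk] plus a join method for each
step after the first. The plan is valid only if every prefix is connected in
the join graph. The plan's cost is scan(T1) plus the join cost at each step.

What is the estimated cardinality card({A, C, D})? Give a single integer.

Tables in S: A(250), C(40), D(120)
Edges inside S: A-D(d=10), A-C(d=10), D-C(d=5)
numerator = 250 * 40 * 120 = 1200000
denominator = 10 * 10 * 5 = 500
card(S) = 1200000 / 500 = 2400

2400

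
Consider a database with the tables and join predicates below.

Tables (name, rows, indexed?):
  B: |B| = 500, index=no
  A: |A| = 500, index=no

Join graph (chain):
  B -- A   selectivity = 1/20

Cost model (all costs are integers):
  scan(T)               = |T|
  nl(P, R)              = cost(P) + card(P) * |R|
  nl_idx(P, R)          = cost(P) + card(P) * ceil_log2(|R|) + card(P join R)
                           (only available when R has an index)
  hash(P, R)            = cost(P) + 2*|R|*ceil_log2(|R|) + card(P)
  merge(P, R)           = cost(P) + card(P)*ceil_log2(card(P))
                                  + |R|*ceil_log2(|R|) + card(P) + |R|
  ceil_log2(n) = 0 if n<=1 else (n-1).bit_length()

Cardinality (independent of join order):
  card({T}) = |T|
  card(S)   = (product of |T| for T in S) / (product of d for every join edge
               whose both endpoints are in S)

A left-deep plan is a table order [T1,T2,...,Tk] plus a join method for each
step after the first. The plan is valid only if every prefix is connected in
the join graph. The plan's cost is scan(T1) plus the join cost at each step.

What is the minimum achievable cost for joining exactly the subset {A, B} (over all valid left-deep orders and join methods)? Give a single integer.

Selinger DP over subsets of {A,B}:
  {B}: scan cost=500, card=500
  {A}: scan cost=500, card=500
  {AB}: card=12500; try (B,hash)→10000, (A,hash)→10000, (B,merge)→10500, (A,merge)→10500, (B,nl)→250500, (A,nl)→250500; best=10000 via (B,hash)

10000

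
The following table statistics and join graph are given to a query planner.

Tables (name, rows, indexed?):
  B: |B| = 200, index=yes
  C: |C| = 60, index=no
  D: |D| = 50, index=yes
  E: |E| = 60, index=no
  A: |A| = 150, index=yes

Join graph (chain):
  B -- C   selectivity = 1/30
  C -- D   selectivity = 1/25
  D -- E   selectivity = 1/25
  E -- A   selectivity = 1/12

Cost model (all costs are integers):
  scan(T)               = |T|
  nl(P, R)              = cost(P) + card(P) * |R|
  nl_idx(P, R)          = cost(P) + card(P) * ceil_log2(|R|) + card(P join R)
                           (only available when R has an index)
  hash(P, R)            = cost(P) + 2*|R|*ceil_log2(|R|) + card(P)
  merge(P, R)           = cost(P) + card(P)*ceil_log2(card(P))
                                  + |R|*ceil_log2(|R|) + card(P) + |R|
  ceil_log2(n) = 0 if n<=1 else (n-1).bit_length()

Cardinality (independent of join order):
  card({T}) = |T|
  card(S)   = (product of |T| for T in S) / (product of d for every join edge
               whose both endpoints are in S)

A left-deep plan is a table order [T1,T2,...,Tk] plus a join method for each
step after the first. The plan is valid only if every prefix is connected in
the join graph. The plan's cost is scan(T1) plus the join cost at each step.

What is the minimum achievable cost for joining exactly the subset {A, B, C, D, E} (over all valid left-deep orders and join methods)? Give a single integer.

Selinger DP over subsets of {A,B,C,D,E}:
  {B}: scan cost=200, card=200
  {C}: scan cost=60, card=60
  {D}: scan cost=50, card=50
  {E}: scan cost=60, card=60
  {A}: scan cost=150, card=150
  {BC}: card=400; try (B,nl_idx)→940, (C,hash)→1120, (B,merge)→2280, (C,merge)→2420, (B,hash)→3320, (B,nl)→12060 …(+1); best=940 via (B,nl_idx)
  {CD}: card=120; try (D,nl_idx)→540, (D,hash)→720, (C,hash)→820, (C,merge)→820, (D,merge)→830, (C,nl)→3050 …(+1); best=540 via (D,nl_idx)
  {DE}: card=120; try (D,nl_idx)→540, (D,hash)→720, (E,hash)→820, (E,merge)→820, (D,merge)→830, (E,nl)→3050 …(+1); best=540 via (D,nl_idx)
  {AE}: card=750; try (E,hash)→1020, (A,nl_idx)→1290, (A,merge)→1830, (E,merge)→1920, (A,hash)→2520, (A,nl)→9060 …(+1); best=1020 via (E,hash)
  {BCD}: card=800; try (D,hash)→1940, (B,nl_idx)→2300, (B,merge)→3300, (B,hash)→3860, (D,nl_idx)→4140, (D,merge)→5290 …(+2); best=1940 via (D,hash)
  {CDE}: card=288; try (E,hash)→1380, (C,hash)→1380, (E,merge)→1920, (C,merge)→1920, (E,nl)→7740, (C,nl)→7740; best=1380 via (E,hash)
  {ADE}: card=1500; try (D,hash)→2370, (A,merge)→2850, (A,nl_idx)→3000, (A,hash)→3060, (D,nl_idx)→7020, (D,merge)→9620 …(+2); best=2370 via (D,hash)
  {BCDE}: card=1920; try (E,hash)→3460, (B,hash)→4868, (B,nl_idx)→5604, (B,merge)→6060, (E,merge)→11160, (E,nl)→49940 …(+1); best=3460 via (E,hash)
  {ACDE}: card=3600; try (A,hash)→4068, (C,hash)→4590, (A,merge)→5610, (A,nl_idx)→7284, (C,merge)→20790, (A,nl)→44580 …(+1); best=4068 via (A,hash)
  {ABCDE}: card=24000; try (A,hash)→7780, (B,hash)→10868, (A,merge)→27850, (A,nl_idx)→42820, (B,merge)→52668, (B,nl_idx)→56868 …(+2); best=7780 via (A,hash)

7780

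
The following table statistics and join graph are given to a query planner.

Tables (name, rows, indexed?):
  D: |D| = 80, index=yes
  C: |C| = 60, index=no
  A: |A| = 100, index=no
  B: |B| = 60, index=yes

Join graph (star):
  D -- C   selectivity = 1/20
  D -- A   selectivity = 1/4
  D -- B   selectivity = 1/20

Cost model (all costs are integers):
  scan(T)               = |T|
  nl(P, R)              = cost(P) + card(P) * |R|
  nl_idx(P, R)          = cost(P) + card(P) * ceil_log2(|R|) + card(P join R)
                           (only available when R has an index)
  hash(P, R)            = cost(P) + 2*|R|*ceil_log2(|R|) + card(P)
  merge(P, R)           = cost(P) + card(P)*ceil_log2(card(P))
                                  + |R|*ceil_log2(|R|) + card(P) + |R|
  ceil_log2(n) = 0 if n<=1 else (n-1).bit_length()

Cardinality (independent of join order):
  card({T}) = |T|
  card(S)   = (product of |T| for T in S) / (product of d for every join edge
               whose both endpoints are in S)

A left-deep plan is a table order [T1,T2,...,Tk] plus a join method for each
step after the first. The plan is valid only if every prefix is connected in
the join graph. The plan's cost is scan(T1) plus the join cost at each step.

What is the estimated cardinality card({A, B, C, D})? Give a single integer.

Tables in S: A(100), B(60), C(60), D(80)
Edges inside S: D-C(d=20), D-A(d=4), D-B(d=20)
numerator = 100 * 60 * 60 * 80 = 28800000
denominator = 20 * 4 * 20 = 1600
card(S) = 28800000 / 1600 = 18000

18000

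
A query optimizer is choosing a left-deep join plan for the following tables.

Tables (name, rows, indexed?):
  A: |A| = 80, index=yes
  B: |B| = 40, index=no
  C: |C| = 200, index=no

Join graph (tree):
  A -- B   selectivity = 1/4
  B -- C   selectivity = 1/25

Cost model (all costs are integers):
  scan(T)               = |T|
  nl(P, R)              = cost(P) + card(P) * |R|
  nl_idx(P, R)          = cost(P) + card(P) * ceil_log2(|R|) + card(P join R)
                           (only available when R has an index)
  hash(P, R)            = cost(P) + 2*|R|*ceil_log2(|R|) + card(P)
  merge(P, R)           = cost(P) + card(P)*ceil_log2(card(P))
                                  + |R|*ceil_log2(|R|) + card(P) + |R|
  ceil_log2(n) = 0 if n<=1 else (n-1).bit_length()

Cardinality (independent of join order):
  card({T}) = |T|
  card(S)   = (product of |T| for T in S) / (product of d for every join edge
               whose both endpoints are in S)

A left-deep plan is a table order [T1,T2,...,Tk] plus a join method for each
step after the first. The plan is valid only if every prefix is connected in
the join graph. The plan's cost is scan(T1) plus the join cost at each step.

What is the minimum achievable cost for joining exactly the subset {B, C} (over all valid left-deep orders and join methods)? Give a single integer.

Selinger DP over subsets of {B,C}:
  {B}: scan cost=40, card=40
  {C}: scan cost=200, card=200
  {BC}: card=320; try (B,hash)→880, (C,merge)→2120, (B,merge)→2280, (C,hash)→3280, (C,nl)→8040, (B,nl)→8200; best=880 via (B,hash)

880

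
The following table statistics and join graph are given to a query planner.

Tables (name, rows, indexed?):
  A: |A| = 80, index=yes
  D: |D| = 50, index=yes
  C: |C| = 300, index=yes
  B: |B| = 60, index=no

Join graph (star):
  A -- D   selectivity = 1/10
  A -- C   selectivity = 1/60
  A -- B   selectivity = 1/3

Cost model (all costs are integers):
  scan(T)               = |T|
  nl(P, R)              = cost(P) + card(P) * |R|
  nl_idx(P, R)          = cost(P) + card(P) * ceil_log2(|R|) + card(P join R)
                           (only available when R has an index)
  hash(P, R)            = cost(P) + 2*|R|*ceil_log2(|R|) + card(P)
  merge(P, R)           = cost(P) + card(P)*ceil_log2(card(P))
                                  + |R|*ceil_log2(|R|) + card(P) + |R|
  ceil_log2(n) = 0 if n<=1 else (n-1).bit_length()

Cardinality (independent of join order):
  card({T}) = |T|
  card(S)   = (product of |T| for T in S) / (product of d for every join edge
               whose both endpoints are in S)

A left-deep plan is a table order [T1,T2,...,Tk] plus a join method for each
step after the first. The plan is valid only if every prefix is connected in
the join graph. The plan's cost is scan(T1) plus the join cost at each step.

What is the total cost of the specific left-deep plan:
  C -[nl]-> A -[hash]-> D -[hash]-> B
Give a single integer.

step 1: scan C: cost=300, card=300
step 2: join A via nl
    card(P join A) = 300*80/(60) = 400
    cost = 300 + 300*80 = 24300
step 3: join D via hash
    card(P join D) = 400*50/(10) = 2000
    cost = 24300 + 2*50*6 + 400 = 25300
step 4: join B via hash
    card(P join B) = 2000*60/(3) = 40000
    cost = 25300 + 2*60*6 + 2000 = 28020

28020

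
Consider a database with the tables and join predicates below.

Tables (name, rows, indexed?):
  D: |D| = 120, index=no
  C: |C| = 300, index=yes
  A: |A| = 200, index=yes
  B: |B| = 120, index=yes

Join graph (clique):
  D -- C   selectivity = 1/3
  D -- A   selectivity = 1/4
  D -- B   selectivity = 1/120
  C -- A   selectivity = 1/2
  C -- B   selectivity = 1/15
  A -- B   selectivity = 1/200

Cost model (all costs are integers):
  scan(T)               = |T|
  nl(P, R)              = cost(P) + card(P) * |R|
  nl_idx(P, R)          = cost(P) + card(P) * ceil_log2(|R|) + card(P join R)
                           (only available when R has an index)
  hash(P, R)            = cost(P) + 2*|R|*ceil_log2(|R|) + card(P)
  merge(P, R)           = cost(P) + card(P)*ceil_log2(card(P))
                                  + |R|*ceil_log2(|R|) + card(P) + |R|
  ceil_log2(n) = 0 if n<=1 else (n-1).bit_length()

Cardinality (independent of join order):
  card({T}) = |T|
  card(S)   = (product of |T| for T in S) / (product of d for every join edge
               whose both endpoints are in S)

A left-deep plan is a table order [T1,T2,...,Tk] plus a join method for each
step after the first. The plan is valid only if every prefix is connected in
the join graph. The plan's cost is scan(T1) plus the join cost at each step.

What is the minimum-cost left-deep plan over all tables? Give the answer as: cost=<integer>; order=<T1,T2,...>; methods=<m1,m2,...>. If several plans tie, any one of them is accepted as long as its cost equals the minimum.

Selinger DP (subsets sized 1..n):
  {D}: scan cost=120, card=120
  {C}: scan cost=300, card=300
  {A}: scan cost=200, card=200
  {B}: scan cost=120, card=120
  {CD}: card=12000; try (D,hash)→2280, (C,merge)→4080, (D,merge)→4260, (C,hash)→5640, (C,nl_idx)→13200, (C,nl)→36120 …(+1); best=2280 via (D,hash)
  {AD}: card=6000; try (D,hash)→2080, (A,merge)→2880, (D,merge)→2960, (A,hash)→3440, (A,nl_idx)→7080, (A,nl)→24120 …(+1); best=2080 via (D,hash)
  {BD}: card=120; try (B,nl_idx)→1080, (D,hash)→1920, (B,hash)→1920, (D,merge)→2040, (B,merge)→2040, (D,nl)→14520 …(+1); best=1080 via (B,nl_idx)
  {AC}: card=30000; try (A,hash)→3800, (C,merge)→5000, (A,merge)→5100, (C,hash)→5800, (C,nl_idx)→32000, (A,nl_idx)→32700 …(+2); best=3800 via (A,hash)
  {BC}: card=2400; try (B,hash)→2280, (C,nl_idx)→3600, (C,merge)→4080, (B,merge)→4260, (B,nl_idx)→4800, (C,hash)→5640 …(+2); best=2280 via (B,hash)
  {AB}: card=120; try (A,nl_idx)→1200, (B,nl_idx)→1720, (B,hash)→2080, (A,merge)→2880, (B,merge)→2960, (A,hash)→3440 …(+2); best=1200 via (A,nl_idx)
  {ACD}: card=300000; try (C,hash)→13480, (A,hash)→17480, (D,hash)→35480, (C,merge)→89080, (A,merge)→184080, (C,nl_idx)→356080 …(+5); best=13480 via (C,hash)
  {BCD}: card=800; try (C,nl_idx)→2960, (C,merge)→5040, (D,hash)→6360, (C,hash)→6600, (B,hash)→15960, (D,merge)→34440 …(+5); best=2960 via (C,nl_idx)
  {ABD}: card=30; try (A,nl_idx)→2070, (D,hash)→3000, (D,merge)→3120, (A,merge)→3840, (A,hash)→4400, (B,hash)→9760 …(+5); best=2070 via (A,nl_idx)
  {ABC}: card=1200; try (C,nl_idx)→3480, (C,merge)→5160, (C,hash)→6720, (A,hash)→7880, (A,nl_idx)→22680, (A,merge)→35280 …(+6); best=3480 via (C,nl_idx)
  {ABCD}: card=100; try (C,nl_idx)→2440, (C,merge)→5250, (D,hash)→6360, (A,hash)→6960, (C,hash)→7500, (A,nl_idx)→9460 …(+9); best=2440 via (C,nl_idx)

cost=2440; order=D,B,A,C; methods=nl_idx,nl_idx,nl_idx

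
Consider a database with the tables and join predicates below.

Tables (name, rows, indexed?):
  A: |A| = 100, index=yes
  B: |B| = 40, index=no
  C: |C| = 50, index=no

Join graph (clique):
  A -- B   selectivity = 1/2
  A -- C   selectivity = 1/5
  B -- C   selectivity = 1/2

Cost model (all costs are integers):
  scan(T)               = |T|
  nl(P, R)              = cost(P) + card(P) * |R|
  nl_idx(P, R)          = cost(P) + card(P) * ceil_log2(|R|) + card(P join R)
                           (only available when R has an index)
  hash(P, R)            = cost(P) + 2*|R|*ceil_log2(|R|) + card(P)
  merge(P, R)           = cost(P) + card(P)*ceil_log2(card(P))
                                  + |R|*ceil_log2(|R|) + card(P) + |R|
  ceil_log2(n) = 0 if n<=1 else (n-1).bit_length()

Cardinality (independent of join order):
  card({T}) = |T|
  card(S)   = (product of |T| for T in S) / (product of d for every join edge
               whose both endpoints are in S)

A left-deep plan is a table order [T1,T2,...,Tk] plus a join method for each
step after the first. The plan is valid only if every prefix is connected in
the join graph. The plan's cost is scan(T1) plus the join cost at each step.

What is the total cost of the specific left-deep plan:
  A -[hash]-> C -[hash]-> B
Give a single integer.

2280

step 1: scan A: cost=100, card=100
step 2: join C via hash
    card(P join C) = 100*50/(5) = 1000
    cost = 100 + 2*50*6 + 100 = 800
step 3: join B via hash
    card(P join B) = 1000*40/(2*2) = 10000
    cost = 800 + 2*40*6 + 1000 = 2280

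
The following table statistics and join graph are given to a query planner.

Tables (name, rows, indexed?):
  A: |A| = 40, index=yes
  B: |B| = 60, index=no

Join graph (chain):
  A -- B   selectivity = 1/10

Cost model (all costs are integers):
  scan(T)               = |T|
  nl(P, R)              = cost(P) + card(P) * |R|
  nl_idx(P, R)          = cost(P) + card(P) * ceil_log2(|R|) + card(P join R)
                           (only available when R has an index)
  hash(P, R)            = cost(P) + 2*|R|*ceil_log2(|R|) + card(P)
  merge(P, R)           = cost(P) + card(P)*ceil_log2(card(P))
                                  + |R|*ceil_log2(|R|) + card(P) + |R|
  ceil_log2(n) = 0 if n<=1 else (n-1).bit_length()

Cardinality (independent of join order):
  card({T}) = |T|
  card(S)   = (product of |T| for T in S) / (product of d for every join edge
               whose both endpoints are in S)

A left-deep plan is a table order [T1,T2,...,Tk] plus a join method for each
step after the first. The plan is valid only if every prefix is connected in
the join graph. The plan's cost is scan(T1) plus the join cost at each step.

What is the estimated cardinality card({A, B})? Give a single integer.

240

Tables in S: A(40), B(60)
Edges inside S: A-B(d=10)
numerator = 40 * 60 = 2400
denominator = 10 = 10
card(S) = 2400 / 10 = 240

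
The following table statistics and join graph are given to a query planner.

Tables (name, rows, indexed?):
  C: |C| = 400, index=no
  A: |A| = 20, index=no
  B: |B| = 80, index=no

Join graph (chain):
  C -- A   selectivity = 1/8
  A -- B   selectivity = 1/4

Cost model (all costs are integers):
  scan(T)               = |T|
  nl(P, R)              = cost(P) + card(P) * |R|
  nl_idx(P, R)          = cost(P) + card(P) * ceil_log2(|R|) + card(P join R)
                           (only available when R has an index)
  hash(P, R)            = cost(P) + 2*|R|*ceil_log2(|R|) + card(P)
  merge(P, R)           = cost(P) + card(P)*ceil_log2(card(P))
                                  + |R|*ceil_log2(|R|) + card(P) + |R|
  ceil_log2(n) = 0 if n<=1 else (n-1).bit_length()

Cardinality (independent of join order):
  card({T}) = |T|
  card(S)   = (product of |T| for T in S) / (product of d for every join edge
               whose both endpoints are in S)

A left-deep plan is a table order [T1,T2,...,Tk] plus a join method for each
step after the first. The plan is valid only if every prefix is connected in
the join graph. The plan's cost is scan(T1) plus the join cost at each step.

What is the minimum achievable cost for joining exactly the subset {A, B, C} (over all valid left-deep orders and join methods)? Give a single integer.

Selinger DP over subsets of {A,B,C}:
  {C}: scan cost=400, card=400
  {A}: scan cost=20, card=20
  {B}: scan cost=80, card=80
  {AC}: card=1000; try (A,hash)→1000, (C,merge)→4140, (A,merge)→4520, (C,hash)→7240, (C,nl)→8020, (A,nl)→8400; best=1000 via (A,hash)
  {AB}: card=400; try (A,hash)→360, (B,merge)→780, (A,merge)→840, (B,hash)→1160, (B,nl)→1620, (A,nl)→1680; best=360 via (A,hash)
  {ABC}: card=20000; try (B,hash)→3120, (C,hash)→7960, (C,merge)→8360, (B,merge)→12640, (B,nl)→81000, (C,nl)→160360; best=3120 via (B,hash)

3120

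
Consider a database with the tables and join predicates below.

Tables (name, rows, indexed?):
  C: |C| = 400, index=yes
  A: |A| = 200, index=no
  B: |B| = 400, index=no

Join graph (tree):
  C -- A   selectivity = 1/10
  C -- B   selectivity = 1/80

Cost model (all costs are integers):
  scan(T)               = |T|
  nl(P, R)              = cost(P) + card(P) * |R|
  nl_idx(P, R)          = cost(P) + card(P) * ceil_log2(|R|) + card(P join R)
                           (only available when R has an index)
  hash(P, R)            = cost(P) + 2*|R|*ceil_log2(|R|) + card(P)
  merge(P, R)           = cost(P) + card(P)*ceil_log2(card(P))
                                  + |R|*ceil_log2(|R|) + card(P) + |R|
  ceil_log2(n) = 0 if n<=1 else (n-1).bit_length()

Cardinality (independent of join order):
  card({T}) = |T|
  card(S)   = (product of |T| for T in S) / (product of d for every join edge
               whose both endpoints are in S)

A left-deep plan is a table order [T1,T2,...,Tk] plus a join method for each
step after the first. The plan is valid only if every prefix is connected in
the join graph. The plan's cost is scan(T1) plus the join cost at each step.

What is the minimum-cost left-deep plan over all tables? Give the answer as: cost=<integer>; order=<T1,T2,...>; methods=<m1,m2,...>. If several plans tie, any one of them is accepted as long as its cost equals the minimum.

cost=11200; order=B,C,A; methods=nl_idx,hash

Selinger DP (subsets sized 1..n):
  {C}: scan cost=400, card=400
  {A}: scan cost=200, card=200
  {B}: scan cost=400, card=400
  {AC}: card=8000; try (A,hash)→4000, (C,merge)→6000, (A,merge)→6200, (C,hash)→7600, (C,nl_idx)→10000, (C,nl)→80200 …(+1); best=4000 via (A,hash)
  {BC}: card=2000; try (C,nl_idx)→6000, (C,hash)→8000, (B,hash)→8000, (C,merge)→8400, (B,merge)→8400, (C,nl)→160400 …(+1); best=6000 via (C,nl_idx)
  {ABC}: card=40000; try (A,hash)→11200, (B,hash)→19200, (A,merge)→31800, (B,merge)→120000, (A,nl)→406000, (B,nl)→3204000; best=11200 via (A,hash)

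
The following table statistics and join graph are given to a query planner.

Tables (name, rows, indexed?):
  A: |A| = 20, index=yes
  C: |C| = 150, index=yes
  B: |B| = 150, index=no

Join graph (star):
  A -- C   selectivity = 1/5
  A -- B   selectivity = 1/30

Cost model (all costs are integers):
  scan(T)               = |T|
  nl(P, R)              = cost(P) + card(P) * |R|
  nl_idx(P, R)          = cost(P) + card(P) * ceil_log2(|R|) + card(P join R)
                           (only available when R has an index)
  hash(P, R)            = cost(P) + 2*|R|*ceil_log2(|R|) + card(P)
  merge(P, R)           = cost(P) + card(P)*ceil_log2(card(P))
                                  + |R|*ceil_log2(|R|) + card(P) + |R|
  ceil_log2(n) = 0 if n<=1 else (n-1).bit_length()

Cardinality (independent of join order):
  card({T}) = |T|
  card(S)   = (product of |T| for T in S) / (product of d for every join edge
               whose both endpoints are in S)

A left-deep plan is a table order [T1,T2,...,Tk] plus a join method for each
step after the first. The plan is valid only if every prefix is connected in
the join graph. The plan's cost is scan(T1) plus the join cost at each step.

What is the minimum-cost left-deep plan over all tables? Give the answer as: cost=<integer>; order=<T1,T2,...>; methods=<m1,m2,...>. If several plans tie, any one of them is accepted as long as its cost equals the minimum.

Selinger DP (subsets sized 1..n):
  {A}: scan cost=20, card=20
  {C}: scan cost=150, card=150
  {B}: scan cost=150, card=150
  {AC}: card=600; try (A,hash)→500, (C,nl_idx)→780, (C,merge)→1490, (A,nl_idx)→1500, (A,merge)→1620, (C,hash)→2440 …(+2); best=500 via (A,hash)
  {AB}: card=100; try (A,hash)→500, (A,nl_idx)→1000, (B,merge)→1490, (A,merge)→1620, (B,hash)→2440, (B,nl)→3020 …(+1); best=500 via (A,hash)
  {ABC}: card=3000; try (C,merge)→2650, (C,hash)→3000, (B,hash)→3500, (C,nl_idx)→4300, (B,merge)→8450, (C,nl)→15500 …(+1); best=2650 via (C,merge)

cost=2650; order=B,A,C; methods=hash,merge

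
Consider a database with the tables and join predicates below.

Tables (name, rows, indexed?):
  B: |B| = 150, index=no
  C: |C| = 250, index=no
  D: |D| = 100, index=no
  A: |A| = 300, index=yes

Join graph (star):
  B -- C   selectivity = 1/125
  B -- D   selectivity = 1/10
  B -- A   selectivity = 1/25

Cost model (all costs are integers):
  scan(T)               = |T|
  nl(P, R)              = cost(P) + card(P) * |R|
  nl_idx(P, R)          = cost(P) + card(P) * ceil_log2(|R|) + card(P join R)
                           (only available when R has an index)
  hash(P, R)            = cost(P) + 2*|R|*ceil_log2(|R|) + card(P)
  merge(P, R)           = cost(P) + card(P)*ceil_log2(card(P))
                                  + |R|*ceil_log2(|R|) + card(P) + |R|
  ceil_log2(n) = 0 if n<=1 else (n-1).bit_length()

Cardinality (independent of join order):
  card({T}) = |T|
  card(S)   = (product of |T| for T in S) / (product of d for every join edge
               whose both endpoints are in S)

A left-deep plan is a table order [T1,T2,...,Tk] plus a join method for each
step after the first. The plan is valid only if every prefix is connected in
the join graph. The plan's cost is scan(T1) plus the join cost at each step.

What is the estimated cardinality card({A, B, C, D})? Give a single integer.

Tables in S: A(300), B(150), C(250), D(100)
Edges inside S: B-C(d=125), B-D(d=10), B-A(d=25)
numerator = 300 * 150 * 250 * 100 = 1125000000
denominator = 125 * 10 * 25 = 31250
card(S) = 1125000000 / 31250 = 36000

36000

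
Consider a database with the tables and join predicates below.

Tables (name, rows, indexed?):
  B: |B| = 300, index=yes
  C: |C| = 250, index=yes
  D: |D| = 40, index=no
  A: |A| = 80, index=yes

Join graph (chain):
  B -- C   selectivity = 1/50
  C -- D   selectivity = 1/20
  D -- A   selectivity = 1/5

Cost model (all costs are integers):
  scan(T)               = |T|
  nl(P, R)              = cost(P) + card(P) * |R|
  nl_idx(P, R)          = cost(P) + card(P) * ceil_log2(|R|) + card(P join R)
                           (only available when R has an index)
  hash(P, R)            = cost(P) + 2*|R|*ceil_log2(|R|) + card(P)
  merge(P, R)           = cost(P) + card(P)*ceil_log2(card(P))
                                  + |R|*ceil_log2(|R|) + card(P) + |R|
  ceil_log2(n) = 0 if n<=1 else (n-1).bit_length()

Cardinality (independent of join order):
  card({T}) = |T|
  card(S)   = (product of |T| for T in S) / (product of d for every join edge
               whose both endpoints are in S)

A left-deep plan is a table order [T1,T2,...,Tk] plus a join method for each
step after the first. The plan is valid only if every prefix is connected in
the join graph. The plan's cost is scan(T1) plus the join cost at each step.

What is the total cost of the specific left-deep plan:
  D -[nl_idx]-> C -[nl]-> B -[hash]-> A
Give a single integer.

step 1: scan D: cost=40, card=40
step 2: join C via nl_idx
    card(P join C) = 40*250/(20) = 500
    cost = 40 + 40*8 + 500 = 860
step 3: join B via nl
    card(P join B) = 500*300/(50) = 3000
    cost = 860 + 500*300 = 150860
step 4: join A via hash
    card(P join A) = 3000*80/(5) = 48000
    cost = 150860 + 2*80*7 + 3000 = 154980

154980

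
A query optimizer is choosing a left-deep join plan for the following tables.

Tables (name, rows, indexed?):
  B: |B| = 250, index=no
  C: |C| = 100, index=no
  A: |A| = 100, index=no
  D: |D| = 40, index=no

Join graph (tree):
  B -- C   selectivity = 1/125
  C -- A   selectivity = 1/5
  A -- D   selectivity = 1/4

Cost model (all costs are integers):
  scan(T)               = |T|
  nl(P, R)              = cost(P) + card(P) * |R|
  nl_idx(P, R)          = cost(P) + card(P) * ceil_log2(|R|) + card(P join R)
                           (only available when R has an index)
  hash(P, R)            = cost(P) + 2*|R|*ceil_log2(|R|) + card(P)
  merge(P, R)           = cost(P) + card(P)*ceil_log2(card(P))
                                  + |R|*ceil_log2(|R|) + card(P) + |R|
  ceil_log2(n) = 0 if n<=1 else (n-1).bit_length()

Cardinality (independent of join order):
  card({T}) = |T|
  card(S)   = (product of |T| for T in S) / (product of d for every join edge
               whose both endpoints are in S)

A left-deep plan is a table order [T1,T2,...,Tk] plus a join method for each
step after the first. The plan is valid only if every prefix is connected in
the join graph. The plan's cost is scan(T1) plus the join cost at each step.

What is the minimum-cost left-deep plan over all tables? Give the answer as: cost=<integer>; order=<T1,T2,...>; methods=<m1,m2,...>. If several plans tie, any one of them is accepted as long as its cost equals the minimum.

Selinger DP (subsets sized 1..n):
  {B}: scan cost=250, card=250
  {C}: scan cost=100, card=100
  {A}: scan cost=100, card=100
  {D}: scan cost=40, card=40
  {BC}: card=200; try (C,hash)→1900, (B,merge)→3150, (C,merge)→3300, (B,hash)→4200, (B,nl)→25100, (C,nl)→25250; best=1900 via (C,hash)
  {AC}: card=2000; try (C,hash)→1600, (A,hash)→1600, (C,merge)→1700, (A,merge)→1700, (C,nl)→10100, (A,nl)→10100; best=1600 via (C,hash)
  {AD}: card=1000; try (D,hash)→680, (A,merge)→1120, (D,merge)→1180, (A,hash)→1480, (A,nl)→4040, (D,nl)→4100; best=680 via (D,hash)
  {ABC}: card=4000; try (A,hash)→3500, (A,merge)→4500, (B,hash)→7600, (A,nl)→21900, (B,merge)→27850, (B,nl)→501600; best=3500 via (A,hash)
  {ACD}: card=20000; try (C,hash)→3080, (D,hash)→4080, (C,merge)→12480, (D,merge)→25880, (D,nl)→81600, (C,nl)→100680; best=3080 via (C,hash)
  {ABCD}: card=40000; try (D,hash)→7980, (B,hash)→27080, (D,merge)→55780, (D,nl)→163500, (B,merge)→325330, (B,nl)→5003080; best=7980 via (D,hash)

cost=7980; order=B,C,A,D; methods=hash,hash,hash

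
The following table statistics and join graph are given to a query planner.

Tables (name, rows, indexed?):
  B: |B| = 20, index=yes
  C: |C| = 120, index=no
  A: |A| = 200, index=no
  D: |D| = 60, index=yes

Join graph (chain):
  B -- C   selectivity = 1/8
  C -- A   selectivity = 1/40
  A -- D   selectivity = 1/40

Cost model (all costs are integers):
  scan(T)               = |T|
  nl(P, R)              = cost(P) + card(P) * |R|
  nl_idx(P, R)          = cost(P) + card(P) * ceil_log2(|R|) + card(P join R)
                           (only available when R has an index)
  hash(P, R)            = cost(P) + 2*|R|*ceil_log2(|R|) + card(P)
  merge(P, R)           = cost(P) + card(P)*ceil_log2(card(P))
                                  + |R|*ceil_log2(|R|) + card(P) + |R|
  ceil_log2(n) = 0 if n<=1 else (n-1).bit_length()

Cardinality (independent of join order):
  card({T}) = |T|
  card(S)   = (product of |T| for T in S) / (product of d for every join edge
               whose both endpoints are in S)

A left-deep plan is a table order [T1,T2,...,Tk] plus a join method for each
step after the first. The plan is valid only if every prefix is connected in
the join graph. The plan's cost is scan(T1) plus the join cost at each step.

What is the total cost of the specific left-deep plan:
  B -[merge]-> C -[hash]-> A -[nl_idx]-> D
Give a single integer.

15850

step 1: scan B: cost=20, card=20
step 2: join C via merge
    card(P join C) = 20*120/(8) = 300
    cost = 20 + 20*5 + 120*7 + 20 + 120 = 1100
step 3: join A via hash
    card(P join A) = 300*200/(40) = 1500
    cost = 1100 + 2*200*8 + 300 = 4600
step 4: join D via nl_idx
    card(P join D) = 1500*60/(40) = 2250
    cost = 4600 + 1500*6 + 2250 = 15850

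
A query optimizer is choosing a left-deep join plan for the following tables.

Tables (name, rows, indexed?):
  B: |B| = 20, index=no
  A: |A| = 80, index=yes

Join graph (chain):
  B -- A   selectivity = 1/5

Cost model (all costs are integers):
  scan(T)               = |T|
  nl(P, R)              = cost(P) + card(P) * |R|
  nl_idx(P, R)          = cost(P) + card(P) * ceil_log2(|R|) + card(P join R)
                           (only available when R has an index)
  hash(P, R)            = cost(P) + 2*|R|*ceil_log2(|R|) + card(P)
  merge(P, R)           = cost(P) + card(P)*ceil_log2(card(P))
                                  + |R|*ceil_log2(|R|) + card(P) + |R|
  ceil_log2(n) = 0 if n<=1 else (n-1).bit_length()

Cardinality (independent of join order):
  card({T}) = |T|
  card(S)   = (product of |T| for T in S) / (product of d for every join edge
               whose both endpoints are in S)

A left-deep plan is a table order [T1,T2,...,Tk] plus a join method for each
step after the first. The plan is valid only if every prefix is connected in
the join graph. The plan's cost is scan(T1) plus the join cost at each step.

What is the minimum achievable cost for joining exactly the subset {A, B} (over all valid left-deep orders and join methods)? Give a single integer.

360

Selinger DP over subsets of {A,B}:
  {B}: scan cost=20, card=20
  {A}: scan cost=80, card=80
  {AB}: card=320; try (B,hash)→360, (A,nl_idx)→480, (A,merge)→780, (B,merge)→840, (A,hash)→1160, (A,nl)→1620 …(+1); best=360 via (B,hash)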